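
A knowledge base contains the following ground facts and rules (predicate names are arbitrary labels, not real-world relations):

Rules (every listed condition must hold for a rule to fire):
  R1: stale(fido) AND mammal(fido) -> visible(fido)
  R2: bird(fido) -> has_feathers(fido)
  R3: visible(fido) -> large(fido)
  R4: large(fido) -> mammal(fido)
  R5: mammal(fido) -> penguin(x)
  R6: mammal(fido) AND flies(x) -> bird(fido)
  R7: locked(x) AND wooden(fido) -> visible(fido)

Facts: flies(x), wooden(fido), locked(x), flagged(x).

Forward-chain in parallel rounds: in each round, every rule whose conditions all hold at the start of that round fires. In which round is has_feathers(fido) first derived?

5

Round 1: R7 [locked(x) AND wooden(fido) -> visible(fido)]. Adds visible(fido).
Round 2: R3 [visible(fido) -> large(fido)]. Adds large(fido).
Round 3: R4 [large(fido) -> mammal(fido)]. Adds mammal(fido).
Round 4: R5 [mammal(fido) -> penguin(x)]; R6 [mammal(fido) AND flies(x) -> bird(fido)]. Adds penguin(x), bird(fido).
Round 5: R2 [bird(fido) -> has_feathers(fido)]. Adds has_feathers(fido).
has_feathers(fido) first appears in round 5.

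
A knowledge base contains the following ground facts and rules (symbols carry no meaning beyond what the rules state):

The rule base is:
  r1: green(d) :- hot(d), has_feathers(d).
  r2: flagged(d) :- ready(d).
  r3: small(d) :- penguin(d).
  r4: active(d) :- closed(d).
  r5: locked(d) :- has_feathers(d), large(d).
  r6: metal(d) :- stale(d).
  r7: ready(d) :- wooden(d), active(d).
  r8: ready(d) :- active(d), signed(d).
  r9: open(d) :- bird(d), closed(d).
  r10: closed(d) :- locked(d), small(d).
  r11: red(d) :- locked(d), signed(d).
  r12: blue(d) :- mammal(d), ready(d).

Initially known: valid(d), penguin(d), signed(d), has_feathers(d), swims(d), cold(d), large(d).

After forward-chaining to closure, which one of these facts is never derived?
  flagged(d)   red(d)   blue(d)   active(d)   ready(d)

Round 1 — r3, r5, derive small(d), locked(d).
Round 2 — r10, r11, derive closed(d), red(d).
Round 3 — r4, derive active(d).
Round 4 — r8, derive ready(d).
Round 5 — r2, derive flagged(d).
Derived: flagged(d) (round 5), ready(d) (round 4), red(d) (round 2), active(d) (round 3). blue(d) never appears in any round.

blue(d)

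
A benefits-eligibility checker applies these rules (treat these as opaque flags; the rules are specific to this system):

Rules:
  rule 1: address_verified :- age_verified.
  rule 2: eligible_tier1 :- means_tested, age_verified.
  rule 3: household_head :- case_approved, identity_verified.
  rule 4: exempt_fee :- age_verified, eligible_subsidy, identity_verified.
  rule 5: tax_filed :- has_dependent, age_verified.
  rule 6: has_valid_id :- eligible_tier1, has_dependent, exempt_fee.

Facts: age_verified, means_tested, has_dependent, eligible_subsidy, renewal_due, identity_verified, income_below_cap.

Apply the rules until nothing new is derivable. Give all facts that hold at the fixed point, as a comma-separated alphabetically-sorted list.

address_verified, age_verified, eligible_subsidy, eligible_tier1, exempt_fee, has_dependent, has_valid_id, identity_verified, income_below_cap, means_tested, renewal_due, tax_filed

[1] rule 1 [address_verified :- age_verified.]; rule 2 [eligible_tier1 :- means_tested, age_verified.]; rule 4 [exempt_fee :- age_verified, eligible_subsidy, identity_verified.]; rule 5 [tax_filed :- has_dependent, age_verified.]. ⇒ new: address_verified, eligible_tier1, exempt_fee, tax_filed.
[2] rule 6 [has_valid_id :- eligible_tier1, has_dependent, exempt_fee.]. ⇒ new: has_valid_id.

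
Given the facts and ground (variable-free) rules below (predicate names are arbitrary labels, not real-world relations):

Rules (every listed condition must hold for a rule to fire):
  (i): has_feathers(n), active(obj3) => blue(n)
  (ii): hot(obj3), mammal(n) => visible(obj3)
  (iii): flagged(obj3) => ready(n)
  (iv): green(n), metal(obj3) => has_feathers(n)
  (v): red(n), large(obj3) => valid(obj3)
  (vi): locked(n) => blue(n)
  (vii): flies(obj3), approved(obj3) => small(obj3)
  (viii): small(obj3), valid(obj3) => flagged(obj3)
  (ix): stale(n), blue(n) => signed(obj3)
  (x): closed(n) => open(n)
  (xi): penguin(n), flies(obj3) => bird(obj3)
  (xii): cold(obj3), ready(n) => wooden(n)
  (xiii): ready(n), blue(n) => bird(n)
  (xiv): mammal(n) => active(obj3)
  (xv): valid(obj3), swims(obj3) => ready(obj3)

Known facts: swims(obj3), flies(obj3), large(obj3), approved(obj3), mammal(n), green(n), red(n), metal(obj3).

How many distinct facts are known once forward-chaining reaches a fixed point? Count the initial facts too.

Round 1: (iv) [green(n), metal(obj3) => has_feathers(n)]; (v) [red(n), large(obj3) => valid(obj3)]; (vii) [flies(obj3), approved(obj3) => small(obj3)]; (xiv) [mammal(n) => active(obj3)]. New: has_feathers(n), valid(obj3), small(obj3), active(obj3).
Round 2: (i) [has_feathers(n), active(obj3) => blue(n)]; (viii) [small(obj3), valid(obj3) => flagged(obj3)]; (xv) [valid(obj3), swims(obj3) => ready(obj3)]. New: blue(n), flagged(obj3), ready(obj3).
Round 3: (iii) [flagged(obj3) => ready(n)]. New: ready(n).
Round 4: (xiii) [ready(n), blue(n) => bird(n)]. New: bird(n).
Closure: {active(obj3), approved(obj3), bird(n), blue(n), flagged(obj3), flies(obj3), green(n), has_feathers(n), large(obj3), mammal(n), metal(obj3), ready(n), ready(obj3), red(n), small(obj3), swims(obj3), valid(obj3)} — 17 facts.

17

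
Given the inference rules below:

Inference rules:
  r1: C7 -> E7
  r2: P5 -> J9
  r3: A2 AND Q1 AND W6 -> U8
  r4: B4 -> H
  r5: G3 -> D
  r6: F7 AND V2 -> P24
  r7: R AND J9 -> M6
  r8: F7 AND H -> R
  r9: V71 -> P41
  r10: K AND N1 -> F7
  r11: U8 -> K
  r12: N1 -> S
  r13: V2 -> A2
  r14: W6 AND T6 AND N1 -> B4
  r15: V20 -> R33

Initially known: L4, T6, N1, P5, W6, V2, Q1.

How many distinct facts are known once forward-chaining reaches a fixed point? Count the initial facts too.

18

Round 1 — r2, r12, r13, r14, derive J9, S, A2, B4.
Round 2 — r3, r4, derive U8, H.
Round 3 — r11, derive K.
Round 4 — r10, derive F7.
Round 5 — r6, r8, derive P24, R.
Round 6 — r7, derive M6.
Closure: {A2, B4, F7, H, J9, K, L4, M6, N1, P24, P5, Q1, R, S, T6, U8, V2, W6} — 18 facts.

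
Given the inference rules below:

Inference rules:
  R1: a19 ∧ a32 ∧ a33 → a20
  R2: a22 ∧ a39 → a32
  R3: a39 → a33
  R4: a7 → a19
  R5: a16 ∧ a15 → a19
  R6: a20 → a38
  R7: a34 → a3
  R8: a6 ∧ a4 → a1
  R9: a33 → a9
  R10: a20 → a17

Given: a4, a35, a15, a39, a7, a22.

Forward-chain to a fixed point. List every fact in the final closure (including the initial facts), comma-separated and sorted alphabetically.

Round 1: R2 [a22 ∧ a39 → a32]; R3 [a39 → a33]; R4 [a7 → a19]. New: a32, a33, a19.
Round 2: R1 [a19 ∧ a32 ∧ a33 → a20]; R9 [a33 → a9]. New: a20, a9.
Round 3: R6 [a20 → a38]; R10 [a20 → a17]. New: a38, a17.

a15, a17, a19, a20, a22, a32, a33, a35, a38, a39, a4, a7, a9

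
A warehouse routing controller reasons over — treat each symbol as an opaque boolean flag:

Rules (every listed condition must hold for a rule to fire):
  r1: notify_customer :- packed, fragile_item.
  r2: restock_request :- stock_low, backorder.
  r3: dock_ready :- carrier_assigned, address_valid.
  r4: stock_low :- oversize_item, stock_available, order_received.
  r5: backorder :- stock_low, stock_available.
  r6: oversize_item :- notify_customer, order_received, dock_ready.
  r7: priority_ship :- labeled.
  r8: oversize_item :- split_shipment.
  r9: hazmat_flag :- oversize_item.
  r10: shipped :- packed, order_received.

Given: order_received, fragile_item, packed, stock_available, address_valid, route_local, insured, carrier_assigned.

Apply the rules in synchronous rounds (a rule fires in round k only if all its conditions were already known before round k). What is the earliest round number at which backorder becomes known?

Round 1 fires r1, r3, r10, giving notify_customer, dock_ready, shipped.
Round 2 fires r6, giving oversize_item.
Round 3 fires r4, r9, giving stock_low, hazmat_flag.
Round 4 fires r5, giving backorder.
backorder first appears in round 4.

4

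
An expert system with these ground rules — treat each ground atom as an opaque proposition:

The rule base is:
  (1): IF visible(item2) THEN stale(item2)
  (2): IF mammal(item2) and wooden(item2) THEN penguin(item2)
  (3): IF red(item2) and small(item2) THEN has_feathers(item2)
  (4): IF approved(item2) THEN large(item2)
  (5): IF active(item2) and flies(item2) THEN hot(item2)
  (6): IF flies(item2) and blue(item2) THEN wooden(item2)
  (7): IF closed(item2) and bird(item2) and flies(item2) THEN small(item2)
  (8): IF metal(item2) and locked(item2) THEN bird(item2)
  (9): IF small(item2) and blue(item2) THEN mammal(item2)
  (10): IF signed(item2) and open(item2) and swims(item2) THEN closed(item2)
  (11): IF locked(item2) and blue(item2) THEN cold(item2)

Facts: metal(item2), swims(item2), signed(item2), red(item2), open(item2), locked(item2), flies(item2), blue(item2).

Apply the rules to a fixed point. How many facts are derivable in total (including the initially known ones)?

16

Round 1 fires (6), (8), (10), (11), giving wooden(item2), bird(item2), closed(item2), cold(item2).
Round 2 fires (7), giving small(item2).
Round 3 fires (3), (9), giving has_feathers(item2), mammal(item2).
Round 4 fires (2), giving penguin(item2).
Closure: {bird(item2), blue(item2), closed(item2), cold(item2), flies(item2), has_feathers(item2), locked(item2), mammal(item2), metal(item2), open(item2), penguin(item2), red(item2), signed(item2), small(item2), swims(item2), wooden(item2)} — 16 facts.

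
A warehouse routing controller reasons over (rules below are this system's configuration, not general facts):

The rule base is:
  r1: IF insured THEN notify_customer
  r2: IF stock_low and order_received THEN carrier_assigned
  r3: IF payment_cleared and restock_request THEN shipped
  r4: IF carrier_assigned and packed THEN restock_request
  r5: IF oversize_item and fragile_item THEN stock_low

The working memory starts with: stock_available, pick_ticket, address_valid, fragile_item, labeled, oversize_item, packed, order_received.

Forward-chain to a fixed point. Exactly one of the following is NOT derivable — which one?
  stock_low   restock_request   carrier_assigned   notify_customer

notify_customer

Round 1: r5 [IF oversize_item and fragile_item THEN stock_low]. Adds stock_low.
Round 2: r2 [IF stock_low and order_received THEN carrier_assigned]. Adds carrier_assigned.
Round 3: r4 [IF carrier_assigned and packed THEN restock_request]. Adds restock_request.
Derived: stock_low (round 1), carrier_assigned (round 2), restock_request (round 3). notify_customer never appears in any round.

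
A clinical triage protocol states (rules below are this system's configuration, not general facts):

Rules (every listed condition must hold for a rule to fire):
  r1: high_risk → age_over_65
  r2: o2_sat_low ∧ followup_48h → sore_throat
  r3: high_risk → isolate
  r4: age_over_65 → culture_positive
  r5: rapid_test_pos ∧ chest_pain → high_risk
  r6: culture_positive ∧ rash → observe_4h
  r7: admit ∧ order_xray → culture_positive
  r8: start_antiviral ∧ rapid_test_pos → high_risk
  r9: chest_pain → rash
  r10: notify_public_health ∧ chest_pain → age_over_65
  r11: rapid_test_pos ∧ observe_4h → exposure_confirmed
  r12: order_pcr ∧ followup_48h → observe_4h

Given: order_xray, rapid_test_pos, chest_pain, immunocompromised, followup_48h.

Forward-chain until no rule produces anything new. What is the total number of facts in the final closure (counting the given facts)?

Round 1 — r5, r9, derive high_risk, rash.
Round 2 — r1, r3, derive age_over_65, isolate.
Round 3 — r4, derive culture_positive.
Round 4 — r6, derive observe_4h.
Round 5 — r11, derive exposure_confirmed.
Closure: {age_over_65, chest_pain, culture_positive, exposure_confirmed, followup_48h, high_risk, immunocompromised, isolate, observe_4h, order_xray, rapid_test_pos, rash} — 12 facts.

12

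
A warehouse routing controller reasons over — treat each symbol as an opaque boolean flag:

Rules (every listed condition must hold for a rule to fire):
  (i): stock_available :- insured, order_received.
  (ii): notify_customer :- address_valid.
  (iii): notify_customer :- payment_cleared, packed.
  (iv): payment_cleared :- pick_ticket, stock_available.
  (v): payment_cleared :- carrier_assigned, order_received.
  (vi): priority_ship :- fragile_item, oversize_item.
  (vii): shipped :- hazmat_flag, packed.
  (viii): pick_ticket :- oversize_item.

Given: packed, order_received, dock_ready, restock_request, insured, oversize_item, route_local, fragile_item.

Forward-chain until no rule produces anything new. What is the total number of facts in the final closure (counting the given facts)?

13

Round 1: (i) [stock_available :- insured, order_received.]; (vi) [priority_ship :- fragile_item, oversize_item.]; (viii) [pick_ticket :- oversize_item.]. New: stock_available, priority_ship, pick_ticket.
Round 2: (iv) [payment_cleared :- pick_ticket, stock_available.]. New: payment_cleared.
Round 3: (iii) [notify_customer :- payment_cleared, packed.]. New: notify_customer.
Closure: {dock_ready, fragile_item, insured, notify_customer, order_received, oversize_item, packed, payment_cleared, pick_ticket, priority_ship, restock_request, route_local, stock_available} — 13 facts.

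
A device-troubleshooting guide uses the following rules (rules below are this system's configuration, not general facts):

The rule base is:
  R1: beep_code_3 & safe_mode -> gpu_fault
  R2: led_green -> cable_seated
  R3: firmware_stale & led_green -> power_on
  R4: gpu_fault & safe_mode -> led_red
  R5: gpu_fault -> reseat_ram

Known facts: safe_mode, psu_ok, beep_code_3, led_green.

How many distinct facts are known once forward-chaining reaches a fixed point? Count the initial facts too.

[1] R1 [beep_code_3 & safe_mode -> gpu_fault]; R2 [led_green -> cable_seated]. ⇒ new: gpu_fault, cable_seated.
[2] R4 [gpu_fault & safe_mode -> led_red]; R5 [gpu_fault -> reseat_ram]. ⇒ new: led_red, reseat_ram.
Closure: {beep_code_3, cable_seated, gpu_fault, led_green, led_red, psu_ok, reseat_ram, safe_mode} — 8 facts.

8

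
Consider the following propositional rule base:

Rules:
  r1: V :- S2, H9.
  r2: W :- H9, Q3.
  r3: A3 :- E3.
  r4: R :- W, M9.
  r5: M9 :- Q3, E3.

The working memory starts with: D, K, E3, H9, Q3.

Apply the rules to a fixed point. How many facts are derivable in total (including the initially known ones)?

9

Round 1 — r2, r3, r5, derive W, A3, M9.
Round 2 — r4, derive R.
Closure: {A3, D, E3, H9, K, M9, Q3, R, W} — 9 facts.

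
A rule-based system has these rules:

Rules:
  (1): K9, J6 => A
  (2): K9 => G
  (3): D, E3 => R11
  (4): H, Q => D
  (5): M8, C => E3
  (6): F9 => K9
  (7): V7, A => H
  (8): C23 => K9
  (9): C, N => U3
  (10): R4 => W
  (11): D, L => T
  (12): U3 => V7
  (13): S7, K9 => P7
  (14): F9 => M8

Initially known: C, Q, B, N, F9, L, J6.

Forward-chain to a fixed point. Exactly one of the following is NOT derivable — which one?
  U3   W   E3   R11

Round 1 — (6), (9), (14), derive K9, U3, M8.
Round 2 — (1), (2), (5), (12), derive A, G, E3, V7.
Round 3 — (7), derive H.
Round 4 — (4), derive D.
Round 5 — (3), (11), derive R11, T.
Derived: U3 (round 1), E3 (round 2), R11 (round 5). W never appears in any round.

W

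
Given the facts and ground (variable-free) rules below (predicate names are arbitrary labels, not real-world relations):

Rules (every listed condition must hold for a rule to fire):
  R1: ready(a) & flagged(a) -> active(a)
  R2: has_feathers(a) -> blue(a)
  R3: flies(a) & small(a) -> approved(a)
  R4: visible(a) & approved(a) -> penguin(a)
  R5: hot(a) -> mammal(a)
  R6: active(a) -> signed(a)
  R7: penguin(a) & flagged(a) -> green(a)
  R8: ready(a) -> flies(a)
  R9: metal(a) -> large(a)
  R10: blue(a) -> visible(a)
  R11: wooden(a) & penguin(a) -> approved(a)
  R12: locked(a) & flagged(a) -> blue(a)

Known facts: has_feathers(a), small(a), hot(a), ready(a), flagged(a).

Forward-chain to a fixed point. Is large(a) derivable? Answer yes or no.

[1] R1 [ready(a) & flagged(a) -> active(a)]; R2 [has_feathers(a) -> blue(a)]; R5 [hot(a) -> mammal(a)]; R8 [ready(a) -> flies(a)]. ⇒ new: active(a), blue(a), mammal(a), flies(a).
[2] R3 [flies(a) & small(a) -> approved(a)]; R6 [active(a) -> signed(a)]; R10 [blue(a) -> visible(a)]. ⇒ new: approved(a), signed(a), visible(a).
[3] R4 [visible(a) & approved(a) -> penguin(a)]. ⇒ new: penguin(a).
[4] R7 [penguin(a) & flagged(a) -> green(a)]. ⇒ new: green(a).
Fixed point reached. large(a) is concluded only by R9; R9 needs metal(a) (never derived).

no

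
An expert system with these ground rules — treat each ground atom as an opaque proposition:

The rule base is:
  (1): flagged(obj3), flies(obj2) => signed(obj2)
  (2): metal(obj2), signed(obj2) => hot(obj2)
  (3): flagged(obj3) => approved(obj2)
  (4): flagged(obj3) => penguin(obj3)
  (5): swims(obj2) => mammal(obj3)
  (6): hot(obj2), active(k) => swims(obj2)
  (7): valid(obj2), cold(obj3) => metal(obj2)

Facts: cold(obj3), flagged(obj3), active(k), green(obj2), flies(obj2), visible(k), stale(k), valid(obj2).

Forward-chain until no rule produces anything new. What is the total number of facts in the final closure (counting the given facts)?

15

Round 1 fires (1), (3), (4), (7), giving signed(obj2), approved(obj2), penguin(obj3), metal(obj2).
Round 2 fires (2), giving hot(obj2).
Round 3 fires (6), giving swims(obj2).
Round 4 fires (5), giving mammal(obj3).
Closure: {active(k), approved(obj2), cold(obj3), flagged(obj3), flies(obj2), green(obj2), hot(obj2), mammal(obj3), metal(obj2), penguin(obj3), signed(obj2), stale(k), swims(obj2), valid(obj2), visible(k)} — 15 facts.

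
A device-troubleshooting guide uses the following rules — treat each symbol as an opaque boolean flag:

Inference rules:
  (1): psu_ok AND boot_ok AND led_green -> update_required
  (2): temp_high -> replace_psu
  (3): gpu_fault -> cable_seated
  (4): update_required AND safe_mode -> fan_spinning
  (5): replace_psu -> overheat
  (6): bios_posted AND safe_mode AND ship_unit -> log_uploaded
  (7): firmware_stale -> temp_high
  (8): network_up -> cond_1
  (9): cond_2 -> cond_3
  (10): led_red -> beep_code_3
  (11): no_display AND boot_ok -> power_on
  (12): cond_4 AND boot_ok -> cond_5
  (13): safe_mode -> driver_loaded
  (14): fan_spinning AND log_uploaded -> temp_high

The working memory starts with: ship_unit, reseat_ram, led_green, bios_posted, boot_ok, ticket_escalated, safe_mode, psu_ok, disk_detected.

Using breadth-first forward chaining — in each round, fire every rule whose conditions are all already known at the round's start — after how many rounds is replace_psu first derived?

4

Round 1: (1) [psu_ok AND boot_ok AND led_green -> update_required]; (6) [bios_posted AND safe_mode AND ship_unit -> log_uploaded]; (13) [safe_mode -> driver_loaded]. Adds update_required, log_uploaded, driver_loaded.
Round 2: (4) [update_required AND safe_mode -> fan_spinning]. Adds fan_spinning.
Round 3: (14) [fan_spinning AND log_uploaded -> temp_high]. Adds temp_high.
Round 4: (2) [temp_high -> replace_psu]. Adds replace_psu.
replace_psu first appears in round 4.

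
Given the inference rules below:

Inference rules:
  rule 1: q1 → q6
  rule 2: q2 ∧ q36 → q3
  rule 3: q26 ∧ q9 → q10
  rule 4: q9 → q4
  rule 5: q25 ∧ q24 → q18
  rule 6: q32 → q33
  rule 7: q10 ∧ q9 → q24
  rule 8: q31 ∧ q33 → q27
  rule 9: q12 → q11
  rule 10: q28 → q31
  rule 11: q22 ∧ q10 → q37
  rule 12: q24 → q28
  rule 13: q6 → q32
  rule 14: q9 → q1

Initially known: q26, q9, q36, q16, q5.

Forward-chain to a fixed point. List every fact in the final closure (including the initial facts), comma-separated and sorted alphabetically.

Round 1: rule 3 [q26 ∧ q9 → q10]; rule 4 [q9 → q4]; rule 14 [q9 → q1]. New: q10, q4, q1.
Round 2: rule 1 [q1 → q6]; rule 7 [q10 ∧ q9 → q24]. New: q6, q24.
Round 3: rule 12 [q24 → q28]; rule 13 [q6 → q32]. New: q28, q32.
Round 4: rule 6 [q32 → q33]; rule 10 [q28 → q31]. New: q33, q31.
Round 5: rule 8 [q31 ∧ q33 → q27]. New: q27.

q1, q10, q16, q24, q26, q27, q28, q31, q32, q33, q36, q4, q5, q6, q9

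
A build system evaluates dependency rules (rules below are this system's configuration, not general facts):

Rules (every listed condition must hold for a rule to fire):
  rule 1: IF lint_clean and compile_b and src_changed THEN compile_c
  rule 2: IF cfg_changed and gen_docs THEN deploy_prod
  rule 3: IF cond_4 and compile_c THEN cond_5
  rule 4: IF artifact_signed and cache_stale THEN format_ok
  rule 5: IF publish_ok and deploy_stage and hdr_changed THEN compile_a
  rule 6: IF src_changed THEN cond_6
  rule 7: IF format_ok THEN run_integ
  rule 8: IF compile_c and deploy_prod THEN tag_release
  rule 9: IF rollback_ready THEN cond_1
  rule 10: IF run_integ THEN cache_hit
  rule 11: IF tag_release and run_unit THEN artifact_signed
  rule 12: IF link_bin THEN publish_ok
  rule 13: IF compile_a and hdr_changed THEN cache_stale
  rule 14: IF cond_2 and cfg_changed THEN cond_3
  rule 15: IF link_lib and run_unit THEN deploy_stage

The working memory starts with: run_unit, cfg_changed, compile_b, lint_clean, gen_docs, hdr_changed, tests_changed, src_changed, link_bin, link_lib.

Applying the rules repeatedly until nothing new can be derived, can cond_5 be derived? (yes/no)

Round 1 fires rule 1, rule 2, rule 6, rule 12, rule 15, giving compile_c, deploy_prod, cond_6, publish_ok, deploy_stage.
Round 2 fires rule 5, rule 8, giving compile_a, tag_release.
Round 3 fires rule 11, rule 13, giving artifact_signed, cache_stale.
Round 4 fires rule 4, giving format_ok.
Round 5 fires rule 7, giving run_integ.
Round 6 fires rule 10, giving cache_hit.
Fixed point reached. cond_5 is concluded only by rule 3; rule 3 needs cond_4 (never derived).

no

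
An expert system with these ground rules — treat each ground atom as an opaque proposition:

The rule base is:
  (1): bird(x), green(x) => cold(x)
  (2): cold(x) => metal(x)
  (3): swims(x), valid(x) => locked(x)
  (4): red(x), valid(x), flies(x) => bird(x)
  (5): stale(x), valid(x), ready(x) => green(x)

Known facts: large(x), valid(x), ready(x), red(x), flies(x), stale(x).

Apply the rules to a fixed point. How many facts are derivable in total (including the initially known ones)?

10

[1] (4) [red(x), valid(x), flies(x) => bird(x)]; (5) [stale(x), valid(x), ready(x) => green(x)]. ⇒ new: bird(x), green(x).
[2] (1) [bird(x), green(x) => cold(x)]. ⇒ new: cold(x).
[3] (2) [cold(x) => metal(x)]. ⇒ new: metal(x).
Closure: {bird(x), cold(x), flies(x), green(x), large(x), metal(x), ready(x), red(x), stale(x), valid(x)} — 10 facts.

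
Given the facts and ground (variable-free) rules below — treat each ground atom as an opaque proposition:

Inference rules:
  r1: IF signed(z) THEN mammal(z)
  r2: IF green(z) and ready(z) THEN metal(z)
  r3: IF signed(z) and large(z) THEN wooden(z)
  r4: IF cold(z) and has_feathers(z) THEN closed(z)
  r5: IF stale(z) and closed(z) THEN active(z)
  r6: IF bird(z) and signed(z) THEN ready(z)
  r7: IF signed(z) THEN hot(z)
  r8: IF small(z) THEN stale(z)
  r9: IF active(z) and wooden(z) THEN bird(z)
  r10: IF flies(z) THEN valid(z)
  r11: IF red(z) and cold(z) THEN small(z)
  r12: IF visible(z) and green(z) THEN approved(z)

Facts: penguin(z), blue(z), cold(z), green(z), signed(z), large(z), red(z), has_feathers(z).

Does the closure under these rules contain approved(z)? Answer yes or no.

Round 1: r1 [IF signed(z) THEN mammal(z)]; r3 [IF signed(z) and large(z) THEN wooden(z)]; r4 [IF cold(z) and has_feathers(z) THEN closed(z)]; r7 [IF signed(z) THEN hot(z)]; r11 [IF red(z) and cold(z) THEN small(z)]. New: mammal(z), wooden(z), closed(z), hot(z), small(z).
Round 2: r8 [IF small(z) THEN stale(z)]. New: stale(z).
Round 3: r5 [IF stale(z) and closed(z) THEN active(z)]. New: active(z).
Round 4: r9 [IF active(z) and wooden(z) THEN bird(z)]. New: bird(z).
Round 5: r6 [IF bird(z) and signed(z) THEN ready(z)]. New: ready(z).
Round 6: r2 [IF green(z) and ready(z) THEN metal(z)]. New: metal(z).
Fixed point reached. approved(z) is concluded only by r12; r12 needs visible(z) (never derived).

no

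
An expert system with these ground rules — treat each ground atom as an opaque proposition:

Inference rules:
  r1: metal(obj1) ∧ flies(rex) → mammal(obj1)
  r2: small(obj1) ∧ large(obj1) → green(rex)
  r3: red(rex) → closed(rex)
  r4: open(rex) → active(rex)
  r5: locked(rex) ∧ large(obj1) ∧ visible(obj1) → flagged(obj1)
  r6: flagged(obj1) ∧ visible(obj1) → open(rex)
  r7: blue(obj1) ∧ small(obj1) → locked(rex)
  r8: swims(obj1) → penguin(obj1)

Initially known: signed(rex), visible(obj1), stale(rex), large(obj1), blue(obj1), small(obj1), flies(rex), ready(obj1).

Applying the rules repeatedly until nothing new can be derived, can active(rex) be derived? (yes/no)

yes

Round 1 fires r2, r7, giving green(rex), locked(rex).
Round 2 fires r5, giving flagged(obj1).
Round 3 fires r6, giving open(rex).
Round 4 fires r4, giving active(rex).
active(rex) appears in round 4, so it is derivable.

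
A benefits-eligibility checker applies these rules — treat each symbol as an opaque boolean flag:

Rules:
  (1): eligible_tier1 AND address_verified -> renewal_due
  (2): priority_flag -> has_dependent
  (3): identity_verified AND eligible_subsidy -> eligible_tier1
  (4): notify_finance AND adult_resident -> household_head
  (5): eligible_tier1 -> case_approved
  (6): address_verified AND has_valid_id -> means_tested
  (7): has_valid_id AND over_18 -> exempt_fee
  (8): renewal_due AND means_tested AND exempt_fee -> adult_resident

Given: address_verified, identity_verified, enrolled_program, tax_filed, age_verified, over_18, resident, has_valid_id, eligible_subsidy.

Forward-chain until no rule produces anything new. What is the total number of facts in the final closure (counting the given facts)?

15

Round 1 fires (3), (6), (7), giving eligible_tier1, means_tested, exempt_fee.
Round 2 fires (1), (5), giving renewal_due, case_approved.
Round 3 fires (8), giving adult_resident.
Closure: {address_verified, adult_resident, age_verified, case_approved, eligible_subsidy, eligible_tier1, enrolled_program, exempt_fee, has_valid_id, identity_verified, means_tested, over_18, renewal_due, resident, tax_filed} — 15 facts.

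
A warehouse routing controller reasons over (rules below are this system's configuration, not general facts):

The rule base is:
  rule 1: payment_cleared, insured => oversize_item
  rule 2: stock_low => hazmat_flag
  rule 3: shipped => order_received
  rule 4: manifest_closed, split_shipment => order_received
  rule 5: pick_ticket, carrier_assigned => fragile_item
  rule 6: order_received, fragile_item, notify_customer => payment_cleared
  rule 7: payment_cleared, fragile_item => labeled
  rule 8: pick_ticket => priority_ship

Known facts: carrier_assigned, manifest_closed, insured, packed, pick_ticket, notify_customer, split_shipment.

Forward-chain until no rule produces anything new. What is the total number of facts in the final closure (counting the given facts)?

Round 1: rule 4 [manifest_closed, split_shipment => order_received]; rule 5 [pick_ticket, carrier_assigned => fragile_item]; rule 8 [pick_ticket => priority_ship]. New: order_received, fragile_item, priority_ship.
Round 2: rule 6 [order_received, fragile_item, notify_customer => payment_cleared]. New: payment_cleared.
Round 3: rule 1 [payment_cleared, insured => oversize_item]; rule 7 [payment_cleared, fragile_item => labeled]. New: oversize_item, labeled.
Closure: {carrier_assigned, fragile_item, insured, labeled, manifest_closed, notify_customer, order_received, oversize_item, packed, payment_cleared, pick_ticket, priority_ship, split_shipment} — 13 facts.

13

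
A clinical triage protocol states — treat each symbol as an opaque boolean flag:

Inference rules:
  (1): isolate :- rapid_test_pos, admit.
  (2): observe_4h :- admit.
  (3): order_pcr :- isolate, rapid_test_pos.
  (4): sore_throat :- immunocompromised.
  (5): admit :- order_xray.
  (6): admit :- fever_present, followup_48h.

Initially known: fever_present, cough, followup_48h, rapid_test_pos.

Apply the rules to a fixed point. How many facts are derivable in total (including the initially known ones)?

Round 1: (6) [admit :- fever_present, followup_48h.]. Adds admit.
Round 2: (1) [isolate :- rapid_test_pos, admit.]; (2) [observe_4h :- admit.]. Adds isolate, observe_4h.
Round 3: (3) [order_pcr :- isolate, rapid_test_pos.]. Adds order_pcr.
Closure: {admit, cough, fever_present, followup_48h, isolate, observe_4h, order_pcr, rapid_test_pos} — 8 facts.

8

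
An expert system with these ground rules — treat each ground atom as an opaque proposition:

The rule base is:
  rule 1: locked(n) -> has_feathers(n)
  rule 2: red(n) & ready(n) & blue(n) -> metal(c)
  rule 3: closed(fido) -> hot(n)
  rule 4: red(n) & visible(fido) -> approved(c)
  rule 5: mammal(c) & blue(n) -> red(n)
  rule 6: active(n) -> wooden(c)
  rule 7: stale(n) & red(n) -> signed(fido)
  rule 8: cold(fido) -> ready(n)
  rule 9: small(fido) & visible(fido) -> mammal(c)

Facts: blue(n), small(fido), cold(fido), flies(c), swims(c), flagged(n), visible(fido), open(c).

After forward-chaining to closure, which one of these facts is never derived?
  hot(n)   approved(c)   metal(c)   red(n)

Round 1 — rule 8, rule 9, derive ready(n), mammal(c).
Round 2 — rule 5, derive red(n).
Round 3 — rule 2, rule 4, derive metal(c), approved(c).
Derived: red(n) (round 2), approved(c) (round 3), metal(c) (round 3). hot(n) never appears in any round.

hot(n)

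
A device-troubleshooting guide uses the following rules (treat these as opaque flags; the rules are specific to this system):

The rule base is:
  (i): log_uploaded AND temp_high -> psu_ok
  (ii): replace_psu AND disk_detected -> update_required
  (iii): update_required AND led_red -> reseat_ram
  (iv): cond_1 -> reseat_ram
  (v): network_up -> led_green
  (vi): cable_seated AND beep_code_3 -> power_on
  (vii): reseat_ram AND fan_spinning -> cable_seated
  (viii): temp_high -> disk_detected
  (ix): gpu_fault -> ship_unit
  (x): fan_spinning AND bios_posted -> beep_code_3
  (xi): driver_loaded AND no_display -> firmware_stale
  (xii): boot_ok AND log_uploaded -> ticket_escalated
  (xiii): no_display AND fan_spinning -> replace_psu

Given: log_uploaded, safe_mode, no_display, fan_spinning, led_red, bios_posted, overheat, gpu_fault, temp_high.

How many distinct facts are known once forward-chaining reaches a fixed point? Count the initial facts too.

18

Round 1: (i) [log_uploaded AND temp_high -> psu_ok]; (viii) [temp_high -> disk_detected]; (ix) [gpu_fault -> ship_unit]; (x) [fan_spinning AND bios_posted -> beep_code_3]; (xiii) [no_display AND fan_spinning -> replace_psu]. Adds psu_ok, disk_detected, ship_unit, beep_code_3, replace_psu.
Round 2: (ii) [replace_psu AND disk_detected -> update_required]. Adds update_required.
Round 3: (iii) [update_required AND led_red -> reseat_ram]. Adds reseat_ram.
Round 4: (vii) [reseat_ram AND fan_spinning -> cable_seated]. Adds cable_seated.
Round 5: (vi) [cable_seated AND beep_code_3 -> power_on]. Adds power_on.
Closure: {beep_code_3, bios_posted, cable_seated, disk_detected, fan_spinning, gpu_fault, led_red, log_uploaded, no_display, overheat, power_on, psu_ok, replace_psu, reseat_ram, safe_mode, ship_unit, temp_high, update_required} — 18 facts.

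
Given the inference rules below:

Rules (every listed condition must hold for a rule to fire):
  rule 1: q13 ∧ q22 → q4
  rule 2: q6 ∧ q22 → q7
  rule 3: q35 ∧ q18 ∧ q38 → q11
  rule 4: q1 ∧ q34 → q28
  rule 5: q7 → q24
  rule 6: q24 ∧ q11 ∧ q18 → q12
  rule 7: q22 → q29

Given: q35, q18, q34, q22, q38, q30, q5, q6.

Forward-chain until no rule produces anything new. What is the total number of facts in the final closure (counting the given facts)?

Round 1 fires rule 2, rule 3, rule 7, giving q7, q11, q29.
Round 2 fires rule 5, giving q24.
Round 3 fires rule 6, giving q12.
Closure: {q11, q12, q18, q22, q24, q29, q30, q34, q35, q38, q5, q6, q7} — 13 facts.

13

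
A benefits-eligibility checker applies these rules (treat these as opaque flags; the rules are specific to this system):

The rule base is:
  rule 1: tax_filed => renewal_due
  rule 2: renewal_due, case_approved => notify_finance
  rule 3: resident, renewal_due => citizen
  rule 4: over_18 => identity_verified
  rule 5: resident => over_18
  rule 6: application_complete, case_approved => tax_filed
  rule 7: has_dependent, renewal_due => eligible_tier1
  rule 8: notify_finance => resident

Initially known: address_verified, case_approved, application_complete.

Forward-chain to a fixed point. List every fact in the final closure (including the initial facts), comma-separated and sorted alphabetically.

Round 1 fires rule 6, giving tax_filed.
Round 2 fires rule 1, giving renewal_due.
Round 3 fires rule 2, giving notify_finance.
Round 4 fires rule 8, giving resident.
Round 5 fires rule 3, rule 5, giving citizen, over_18.
Round 6 fires rule 4, giving identity_verified.

address_verified, application_complete, case_approved, citizen, identity_verified, notify_finance, over_18, renewal_due, resident, tax_filed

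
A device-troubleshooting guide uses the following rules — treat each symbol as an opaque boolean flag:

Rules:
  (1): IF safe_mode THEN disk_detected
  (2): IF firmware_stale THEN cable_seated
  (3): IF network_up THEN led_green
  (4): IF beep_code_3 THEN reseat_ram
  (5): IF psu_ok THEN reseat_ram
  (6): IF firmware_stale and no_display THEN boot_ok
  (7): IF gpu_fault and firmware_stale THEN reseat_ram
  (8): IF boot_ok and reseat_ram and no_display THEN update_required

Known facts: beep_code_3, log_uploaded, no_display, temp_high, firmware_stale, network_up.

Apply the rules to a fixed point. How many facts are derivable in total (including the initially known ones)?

11

Round 1 fires (2), (3), (4), (6), giving cable_seated, led_green, reseat_ram, boot_ok.
Round 2 fires (8), giving update_required.
Closure: {beep_code_3, boot_ok, cable_seated, firmware_stale, led_green, log_uploaded, network_up, no_display, reseat_ram, temp_high, update_required} — 11 facts.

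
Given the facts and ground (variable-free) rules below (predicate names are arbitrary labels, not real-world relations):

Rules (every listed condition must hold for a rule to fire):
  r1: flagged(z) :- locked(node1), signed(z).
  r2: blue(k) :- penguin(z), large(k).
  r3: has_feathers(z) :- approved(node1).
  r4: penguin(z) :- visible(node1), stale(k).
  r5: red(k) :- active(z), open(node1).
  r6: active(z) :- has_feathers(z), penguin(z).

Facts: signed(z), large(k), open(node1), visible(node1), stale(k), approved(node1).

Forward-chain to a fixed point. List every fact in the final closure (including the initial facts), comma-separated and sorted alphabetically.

Round 1 — r3, r4, derive has_feathers(z), penguin(z).
Round 2 — r2, r6, derive blue(k), active(z).
Round 3 — r5, derive red(k).

active(z), approved(node1), blue(k), has_feathers(z), large(k), open(node1), penguin(z), red(k), signed(z), stale(k), visible(node1)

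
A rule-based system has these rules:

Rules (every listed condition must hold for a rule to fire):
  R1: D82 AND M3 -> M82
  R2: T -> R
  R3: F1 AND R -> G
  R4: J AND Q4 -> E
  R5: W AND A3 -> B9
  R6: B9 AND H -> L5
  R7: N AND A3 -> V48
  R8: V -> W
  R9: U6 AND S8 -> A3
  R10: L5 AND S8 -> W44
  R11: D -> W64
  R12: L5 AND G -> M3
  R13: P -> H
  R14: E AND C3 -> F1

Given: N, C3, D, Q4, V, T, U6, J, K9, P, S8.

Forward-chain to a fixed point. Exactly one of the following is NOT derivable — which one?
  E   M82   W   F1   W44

[1] R2 [T -> R]; R4 [J AND Q4 -> E]; R8 [V -> W]; R9 [U6 AND S8 -> A3]; R11 [D -> W64]; R13 [P -> H]. ⇒ new: R, E, W, A3, W64, H.
[2] R5 [W AND A3 -> B9]; R7 [N AND A3 -> V48]; R14 [E AND C3 -> F1]. ⇒ new: B9, V48, F1.
[3] R3 [F1 AND R -> G]; R6 [B9 AND H -> L5]. ⇒ new: G, L5.
[4] R10 [L5 AND S8 -> W44]; R12 [L5 AND G -> M3]. ⇒ new: W44, M3.
Derived: E (round 1), F1 (round 2), W44 (round 4), W (round 1). M82 never appears in any round.

M82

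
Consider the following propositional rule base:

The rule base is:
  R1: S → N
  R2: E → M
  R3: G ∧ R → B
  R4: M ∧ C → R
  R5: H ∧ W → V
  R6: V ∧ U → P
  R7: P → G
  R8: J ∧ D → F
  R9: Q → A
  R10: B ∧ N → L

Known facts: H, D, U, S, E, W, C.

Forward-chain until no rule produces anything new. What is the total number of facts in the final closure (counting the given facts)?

Round 1: R1 [S → N]; R2 [E → M]; R5 [H ∧ W → V]. Adds N, M, V.
Round 2: R4 [M ∧ C → R]; R6 [V ∧ U → P]. Adds R, P.
Round 3: R7 [P → G]. Adds G.
Round 4: R3 [G ∧ R → B]. Adds B.
Round 5: R10 [B ∧ N → L]. Adds L.
Closure: {B, C, D, E, G, H, L, M, N, P, R, S, U, V, W} — 15 facts.

15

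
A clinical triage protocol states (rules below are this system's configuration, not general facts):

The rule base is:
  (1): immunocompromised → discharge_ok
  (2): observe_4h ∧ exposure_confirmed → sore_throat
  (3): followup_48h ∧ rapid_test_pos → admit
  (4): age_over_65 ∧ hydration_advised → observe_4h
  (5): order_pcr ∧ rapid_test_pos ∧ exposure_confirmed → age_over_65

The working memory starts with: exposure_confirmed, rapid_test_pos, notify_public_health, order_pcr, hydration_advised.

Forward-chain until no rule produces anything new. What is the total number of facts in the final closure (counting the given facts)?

Round 1 — (5), derive age_over_65.
Round 2 — (4), derive observe_4h.
Round 3 — (2), derive sore_throat.
Closure: {age_over_65, exposure_confirmed, hydration_advised, notify_public_health, observe_4h, order_pcr, rapid_test_pos, sore_throat} — 8 facts.

8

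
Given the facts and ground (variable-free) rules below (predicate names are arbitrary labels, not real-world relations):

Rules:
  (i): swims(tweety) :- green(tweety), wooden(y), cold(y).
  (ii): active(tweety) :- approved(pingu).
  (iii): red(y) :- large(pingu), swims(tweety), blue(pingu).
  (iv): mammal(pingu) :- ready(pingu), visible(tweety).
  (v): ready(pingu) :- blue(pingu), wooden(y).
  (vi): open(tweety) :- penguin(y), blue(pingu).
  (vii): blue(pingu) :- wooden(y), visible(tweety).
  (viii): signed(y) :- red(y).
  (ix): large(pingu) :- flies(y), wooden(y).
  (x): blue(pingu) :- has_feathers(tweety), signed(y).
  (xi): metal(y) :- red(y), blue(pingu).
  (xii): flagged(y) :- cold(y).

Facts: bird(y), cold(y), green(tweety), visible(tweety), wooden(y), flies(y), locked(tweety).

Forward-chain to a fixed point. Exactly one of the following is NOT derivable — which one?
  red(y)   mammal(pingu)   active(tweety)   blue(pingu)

active(tweety)

[1] (i) [swims(tweety) :- green(tweety), wooden(y), cold(y).]; (vii) [blue(pingu) :- wooden(y), visible(tweety).]; (ix) [large(pingu) :- flies(y), wooden(y).]; (xii) [flagged(y) :- cold(y).]. ⇒ new: swims(tweety), blue(pingu), large(pingu), flagged(y).
[2] (iii) [red(y) :- large(pingu), swims(tweety), blue(pingu).]; (v) [ready(pingu) :- blue(pingu), wooden(y).]. ⇒ new: red(y), ready(pingu).
[3] (iv) [mammal(pingu) :- ready(pingu), visible(tweety).]; (viii) [signed(y) :- red(y).]; (xi) [metal(y) :- red(y), blue(pingu).]. ⇒ new: mammal(pingu), signed(y), metal(y).
Derived: mammal(pingu) (round 3), red(y) (round 2), blue(pingu) (round 1). active(tweety) never appears in any round.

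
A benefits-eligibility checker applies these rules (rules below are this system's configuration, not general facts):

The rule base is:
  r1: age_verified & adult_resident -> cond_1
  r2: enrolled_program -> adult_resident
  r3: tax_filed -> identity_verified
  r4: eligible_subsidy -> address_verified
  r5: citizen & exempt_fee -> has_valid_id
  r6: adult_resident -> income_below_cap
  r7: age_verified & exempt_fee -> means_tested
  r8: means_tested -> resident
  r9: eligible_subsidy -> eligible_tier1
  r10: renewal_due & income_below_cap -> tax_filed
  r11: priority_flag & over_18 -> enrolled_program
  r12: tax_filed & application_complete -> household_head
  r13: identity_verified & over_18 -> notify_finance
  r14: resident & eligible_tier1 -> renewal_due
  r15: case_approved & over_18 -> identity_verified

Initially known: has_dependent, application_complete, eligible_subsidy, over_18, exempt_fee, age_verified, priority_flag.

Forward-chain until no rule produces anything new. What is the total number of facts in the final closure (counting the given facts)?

20

[1] r4 [eligible_subsidy -> address_verified]; r7 [age_verified & exempt_fee -> means_tested]; r9 [eligible_subsidy -> eligible_tier1]; r11 [priority_flag & over_18 -> enrolled_program]. ⇒ new: address_verified, means_tested, eligible_tier1, enrolled_program.
[2] r2 [enrolled_program -> adult_resident]; r8 [means_tested -> resident]. ⇒ new: adult_resident, resident.
[3] r1 [age_verified & adult_resident -> cond_1]; r6 [adult_resident -> income_below_cap]; r14 [resident & eligible_tier1 -> renewal_due]. ⇒ new: cond_1, income_below_cap, renewal_due.
[4] r10 [renewal_due & income_below_cap -> tax_filed]. ⇒ new: tax_filed.
[5] r3 [tax_filed -> identity_verified]; r12 [tax_filed & application_complete -> household_head]. ⇒ new: identity_verified, household_head.
[6] r13 [identity_verified & over_18 -> notify_finance]. ⇒ new: notify_finance.
Closure: {address_verified, adult_resident, age_verified, application_complete, cond_1, eligible_subsidy, eligible_tier1, enrolled_program, exempt_fee, has_dependent, household_head, identity_verified, income_below_cap, means_tested, notify_finance, over_18, priority_flag, renewal_due, resident, tax_filed} — 20 facts.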